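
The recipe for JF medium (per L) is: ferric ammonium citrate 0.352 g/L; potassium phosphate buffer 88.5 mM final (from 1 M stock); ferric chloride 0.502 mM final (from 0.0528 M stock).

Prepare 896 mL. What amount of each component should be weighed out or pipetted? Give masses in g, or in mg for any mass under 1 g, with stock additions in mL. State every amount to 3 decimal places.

Working volume: 896 mL = 0.896 L.
ferric ammonium citrate: 0.352 g/L × 0.896 L = 0.315392 g = 315.392 mg
potassium phosphate buffer: dilute stock: 88.5 mM × 896 mL ÷ 1000 mM = 79.296 mL
ferric chloride: C1V1 = C2V2 → 0.502 mM × 896 mL ÷ 52.8 mM = 8.519 mL

ferric ammonium citrate 315.392 mg; potassium phosphate buffer 79.296 mL; ferric chloride 8.519 mL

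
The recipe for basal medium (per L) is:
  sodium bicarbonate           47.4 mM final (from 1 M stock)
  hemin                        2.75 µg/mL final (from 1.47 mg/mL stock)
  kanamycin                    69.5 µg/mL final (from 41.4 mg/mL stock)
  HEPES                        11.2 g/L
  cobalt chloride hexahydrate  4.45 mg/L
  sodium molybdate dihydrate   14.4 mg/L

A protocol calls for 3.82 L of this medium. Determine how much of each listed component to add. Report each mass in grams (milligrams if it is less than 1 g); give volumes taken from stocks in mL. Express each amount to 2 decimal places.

sodium bicarbonate 181.07 mL; hemin 7.15 mL; kanamycin 6.41 mL; HEPES 42.78 g; cobalt chloride hexahydrate 17.00 mg; sodium molybdate dihydrate 55.01 mg

Scale factor relative to 1 L: 3.82.
sodium bicarbonate: V = C2·V2/C1 = 47.4 mM × 3820 mL ÷ 1000 mM = 181.07 mL
hemin: C1V1 = C2V2 → 2.75 µg/mL × 3820 mL ÷ 1470 µg/mL = 7.15 mL
kanamycin: dilute stock: 69.5 µg/mL × 3820 mL ÷ 41400 µg/mL = 6.41 mL
HEPES: 11.2 g/L × 3.82 L = 42.78 g
cobalt chloride hexahydrate: 4.45 mg/L × 3.82 L = 17.00 mg
sodium molybdate dihydrate: 14.4 mg/L × 3.82 L = 55.01 mg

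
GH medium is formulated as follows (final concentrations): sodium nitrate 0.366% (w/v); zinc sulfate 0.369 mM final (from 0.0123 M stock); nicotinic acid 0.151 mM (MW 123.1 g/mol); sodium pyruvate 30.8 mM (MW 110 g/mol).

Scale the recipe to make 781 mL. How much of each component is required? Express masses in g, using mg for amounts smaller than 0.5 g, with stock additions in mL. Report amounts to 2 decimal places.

sodium nitrate 2.86 g; zinc sulfate 23.43 mL; nicotinic acid 14.52 mg; sodium pyruvate 2.65 g

Working volume: 781 mL = 0.781 L.
sodium nitrate: 0.366% w/v = 3.66 g/L → 3.66 × 0.781 L = 2.86 g
zinc sulfate: V = C2·V2/C1 = 0.369 mM × 781 mL ÷ 12.3 mM = 23.43 mL
nicotinic acid: 0.151 mmol/L × 123.1 mg/mmol × 0.781 L = 14.52 mg
sodium pyruvate: 30.8 mmol/L × 110 g/mol × 0.781 L ÷ 1000 = 2.65 g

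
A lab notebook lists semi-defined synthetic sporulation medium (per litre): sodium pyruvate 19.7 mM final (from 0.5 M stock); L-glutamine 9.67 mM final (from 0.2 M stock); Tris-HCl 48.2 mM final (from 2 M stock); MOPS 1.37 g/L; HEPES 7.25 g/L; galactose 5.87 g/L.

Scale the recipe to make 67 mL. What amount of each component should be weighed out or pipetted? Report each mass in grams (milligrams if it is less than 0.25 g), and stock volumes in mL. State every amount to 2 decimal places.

Target volume = 67 mL = 0.067 L.
sodium pyruvate: C1V1 = C2V2 → 19.7 mM × 67 mL ÷ 500 mM = 2.64 mL
L-glutamine: V = C2·V2/C1 = 9.67 mM × 67 mL ÷ 200 mM = 3.24 mL
Tris-HCl: C1V1 = C2V2 → 48.2 mM × 67 mL ÷ 2000 mM = 1.61 mL
MOPS: 1.37 g/L × 0.067 L = 0.09179 g = 91.79 mg
HEPES: 7.25 g/L × 0.067 L = 0.49 g
galactose: 5.87 g/L × 0.067 L = 0.39 g

sodium pyruvate 2.64 mL; L-glutamine 3.24 mL; Tris-HCl 1.61 mL; MOPS 91.79 mg; HEPES 0.49 g; galactose 0.39 g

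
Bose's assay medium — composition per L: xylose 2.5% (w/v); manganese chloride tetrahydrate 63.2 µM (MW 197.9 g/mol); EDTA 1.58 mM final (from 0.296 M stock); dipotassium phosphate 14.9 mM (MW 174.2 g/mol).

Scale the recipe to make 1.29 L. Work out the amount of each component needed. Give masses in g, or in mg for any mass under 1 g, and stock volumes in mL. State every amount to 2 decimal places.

Scale factor relative to 1 L: 1.29.
xylose: 2.5% w/v = 25 g/L → 25 × 1.29 L = 32.25 g
manganese chloride tetrahydrate: 63.2 µmol/L × 197.9 g/mol × 1.29 L ÷ 1000 = 16.13 mg
EDTA: dilute stock: 1.58 mM × 1290 mL ÷ 296 mM = 6.89 mL
dipotassium phosphate: 14.9 mmol/L × 174.2 g/mol × 1.29 L ÷ 1000 = 3.35 g

xylose 32.25 g; manganese chloride tetrahydrate 16.13 mg; EDTA 6.89 mL; dipotassium phosphate 3.35 g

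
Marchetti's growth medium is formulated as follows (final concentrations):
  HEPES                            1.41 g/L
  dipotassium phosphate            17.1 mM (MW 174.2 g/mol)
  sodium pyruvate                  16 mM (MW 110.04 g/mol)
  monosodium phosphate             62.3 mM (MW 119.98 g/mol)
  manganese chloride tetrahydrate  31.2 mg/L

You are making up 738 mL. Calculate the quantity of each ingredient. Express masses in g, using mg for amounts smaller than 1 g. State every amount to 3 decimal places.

HEPES 1.041 g; dipotassium phosphate 2.198 g; sodium pyruvate 1.299 g; monosodium phosphate 5.516 g; manganese chloride tetrahydrate 23.026 mg

Scale factor relative to 1 L: 0.738.
HEPES: 1.41 g/L × 0.738 L = 1.041 g
dipotassium phosphate: 17.1 mmol/L × 174.2 g/mol × 0.738 L ÷ 1000 = 2.198 g
sodium pyruvate: 16 mmol/L × 110.04 g/mol × 0.738 L ÷ 1000 = 1.299 g
monosodium phosphate: 62.3 mmol/L × 119.98 g/mol × 0.738 L ÷ 1000 = 5.516 g
manganese chloride tetrahydrate: 31.2 mg/L × 0.738 L = 23.026 mg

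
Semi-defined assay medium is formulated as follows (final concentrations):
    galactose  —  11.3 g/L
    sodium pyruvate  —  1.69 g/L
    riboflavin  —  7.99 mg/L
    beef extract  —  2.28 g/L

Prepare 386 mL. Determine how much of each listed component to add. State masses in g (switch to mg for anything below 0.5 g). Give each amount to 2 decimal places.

galactose 4.36 g; sodium pyruvate 0.65 g; riboflavin 3.08 mg; beef extract 0.88 g

Working volume: 386 mL = 0.386 L.
galactose: 11.3 g/L × 0.386 L = 4.36 g
sodium pyruvate: 1.69 g/L × 0.386 L = 0.65 g
riboflavin: 7.99 mg/L × 0.386 L = 3.08 mg
beef extract: 2.28 g/L × 0.386 L = 0.88 g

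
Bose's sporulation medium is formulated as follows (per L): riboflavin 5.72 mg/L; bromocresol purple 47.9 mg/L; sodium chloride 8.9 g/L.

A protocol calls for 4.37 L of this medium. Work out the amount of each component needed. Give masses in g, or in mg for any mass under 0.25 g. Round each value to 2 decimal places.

Working volume: 4.37 L.
riboflavin: 5.72 mg/L × 4.37 L = 25.00 mg
bromocresol purple: 47.9 mg/L × 4.37 L = 209.32 mg
sodium chloride: 8.9 g/L × 4.37 L = 38.89 g

riboflavin 25.00 mg; bromocresol purple 209.32 mg; sodium chloride 38.89 g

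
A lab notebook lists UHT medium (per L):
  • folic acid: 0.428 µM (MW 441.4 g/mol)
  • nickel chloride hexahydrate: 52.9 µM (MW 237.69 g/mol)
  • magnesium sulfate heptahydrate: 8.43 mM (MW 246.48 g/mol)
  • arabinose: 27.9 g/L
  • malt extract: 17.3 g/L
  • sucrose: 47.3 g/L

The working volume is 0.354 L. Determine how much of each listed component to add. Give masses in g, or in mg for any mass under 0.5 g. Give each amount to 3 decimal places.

Scale factor relative to 1 L: 0.354.
folic acid: 0.428 µmol/L × 441.4 g/mol × 0.354 L ÷ 1000 = 0.067 mg
nickel chloride hexahydrate: 52.9 µmol/L × 237.69 g/mol × 0.354 L ÷ 1000 = 4.451 mg
magnesium sulfate heptahydrate: 8.43 mmol/L × 246.48 g/mol × 0.354 L ÷ 1000 = 0.736 g
arabinose: 27.9 g/L × 0.354 L = 9.877 g
malt extract: 17.3 g/L × 0.354 L = 6.124 g
sucrose: 47.3 g/L × 0.354 L = 16.744 g

folic acid 0.067 mg; nickel chloride hexahydrate 4.451 mg; magnesium sulfate heptahydrate 0.736 g; arabinose 9.877 g; malt extract 6.124 g; sucrose 16.744 g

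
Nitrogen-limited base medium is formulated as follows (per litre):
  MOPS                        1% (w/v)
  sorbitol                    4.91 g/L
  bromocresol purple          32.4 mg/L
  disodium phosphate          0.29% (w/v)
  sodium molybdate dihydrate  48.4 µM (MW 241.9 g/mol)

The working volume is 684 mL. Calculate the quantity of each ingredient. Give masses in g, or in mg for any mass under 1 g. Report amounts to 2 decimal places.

MOPS 6.84 g; sorbitol 3.36 g; bromocresol purple 22.16 mg; disodium phosphate 1.98 g; sodium molybdate dihydrate 8.01 mg

Scale factor relative to 1 L: 0.684.
MOPS: 1% w/v = 10 g/L → 10 × 0.684 L = 6.84 g
sorbitol: 4.91 g/L × 0.684 L = 3.36 g
bromocresol purple: 32.4 mg/L × 0.684 L = 22.16 mg
disodium phosphate: 0.29 g per 100 mL × 684 mL ÷ 100 = 1.98 g
sodium molybdate dihydrate: 48.4 µmol/L × 241.9 g/mol × 0.684 L ÷ 1000 = 8.01 mg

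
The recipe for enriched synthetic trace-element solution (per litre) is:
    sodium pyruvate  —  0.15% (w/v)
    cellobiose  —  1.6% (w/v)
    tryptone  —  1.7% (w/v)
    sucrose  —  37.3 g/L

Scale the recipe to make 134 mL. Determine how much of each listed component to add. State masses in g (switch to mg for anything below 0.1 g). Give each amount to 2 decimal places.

Working volume: 134 mL = 0.134 L.
sodium pyruvate: 0.15% w/v = 1.5 g/L → 1.5 × 0.134 L = 0.20 g
cellobiose: 1.6 g per 100 mL × 134 mL ÷ 100 = 2.14 g
tryptone: 1.7% w/v = 17 g/L → 17 × 0.134 L = 2.28 g
sucrose: 37.3 g/L × 0.134 L = 5.00 g

sodium pyruvate 0.20 g; cellobiose 2.14 g; tryptone 2.28 g; sucrose 5.00 g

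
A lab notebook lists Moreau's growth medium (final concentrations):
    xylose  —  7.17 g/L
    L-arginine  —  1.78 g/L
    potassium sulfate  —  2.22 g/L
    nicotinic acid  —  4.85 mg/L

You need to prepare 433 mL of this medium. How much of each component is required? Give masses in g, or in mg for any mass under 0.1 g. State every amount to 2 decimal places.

Working volume: 433 mL = 0.433 L.
xylose: 7.17 g/L × 0.433 L = 3.10 g
L-arginine: 1.78 g/L × 0.433 L = 0.77 g
potassium sulfate: 2.22 g/L × 0.433 L = 0.96 g
nicotinic acid: 4.85 mg/L × 0.433 L = 2.10 mg

xylose 3.10 g; L-arginine 0.77 g; potassium sulfate 0.96 g; nicotinic acid 2.10 mg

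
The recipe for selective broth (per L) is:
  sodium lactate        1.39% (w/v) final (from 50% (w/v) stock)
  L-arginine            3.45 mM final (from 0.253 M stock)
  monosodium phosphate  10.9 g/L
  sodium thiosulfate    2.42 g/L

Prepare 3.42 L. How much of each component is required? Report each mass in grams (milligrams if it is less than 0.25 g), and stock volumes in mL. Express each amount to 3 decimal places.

sodium lactate 95.076 mL; L-arginine 46.636 mL; monosodium phosphate 37.278 g; sodium thiosulfate 8.276 g

Working volume: 3.42 L.
sodium lactate: V = C2·V2/C1 = 1.39% ÷ 50% × 3420 mL = 95.076 mL
L-arginine: C1V1 = C2V2 → 3.45 mM × 3420 mL ÷ 253 mM = 46.636 mL
monosodium phosphate: 10.9 g/L × 3.42 L = 37.278 g
sodium thiosulfate: 2.42 g/L × 3.42 L = 8.276 g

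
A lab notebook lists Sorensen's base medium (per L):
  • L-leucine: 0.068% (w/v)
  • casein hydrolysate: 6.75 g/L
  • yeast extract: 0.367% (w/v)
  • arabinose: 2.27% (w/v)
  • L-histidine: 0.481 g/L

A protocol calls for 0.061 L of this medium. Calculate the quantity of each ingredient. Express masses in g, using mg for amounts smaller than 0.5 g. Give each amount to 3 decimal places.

L-leucine 41.480 mg; casein hydrolysate 411.750 mg; yeast extract 223.870 mg; arabinose 1.385 g; L-histidine 29.341 mg

Scale factor relative to 1 L: 0.061.
L-leucine: 0.068% w/v = 0.68 g/L → 0.68 × 0.061 L = 0.04148 g = 41.480 mg
casein hydrolysate: 6.75 g/L × 0.061 L = 0.41175 g = 411.750 mg
yeast extract: 0.367% w/v = 3.67 g/L → 3.67 × 0.061 L = 0.22387 g = 223.870 mg
arabinose: 2.27% w/v = 22.7 g/L → 22.7 × 0.061 L = 1.385 g
L-histidine: 0.481 g/L × 0.061 L = 0.029341 g = 29.341 mg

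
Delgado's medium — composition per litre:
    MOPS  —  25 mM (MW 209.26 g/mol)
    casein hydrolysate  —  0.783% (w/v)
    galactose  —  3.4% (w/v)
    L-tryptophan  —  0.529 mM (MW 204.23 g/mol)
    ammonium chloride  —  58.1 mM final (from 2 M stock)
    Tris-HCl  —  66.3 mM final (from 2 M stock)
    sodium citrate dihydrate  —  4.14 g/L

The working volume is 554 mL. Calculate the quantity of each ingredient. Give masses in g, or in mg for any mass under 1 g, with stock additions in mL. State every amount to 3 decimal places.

MOPS 2.898 g; casein hydrolysate 4.338 g; galactose 18.836 g; L-tryptophan 59.853 mg; ammonium chloride 16.094 mL; Tris-HCl 18.365 mL; sodium citrate dihydrate 2.294 g

Target volume = 554 mL = 0.554 L.
MOPS: 25 mmol/L × 209.26 g/mol × 0.554 L ÷ 1000 = 2.898 g
casein hydrolysate: 0.783% w/v = 7.83 g/L → 7.83 × 0.554 L = 4.338 g
galactose: 3.4% w/v = 34 g/L → 34 × 0.554 L = 18.836 g
L-tryptophan: 0.529 mmol/L × 204.23 mg/mmol × 0.554 L = 59.853 mg
ammonium chloride: C1V1 = C2V2 → 58.1 mM × 554 mL ÷ 2000 mM = 16.094 mL
Tris-HCl: dilute stock: 66.3 mM × 554 mL ÷ 2000 mM = 18.365 mL
sodium citrate dihydrate: 4.14 g/L × 0.554 L = 2.294 g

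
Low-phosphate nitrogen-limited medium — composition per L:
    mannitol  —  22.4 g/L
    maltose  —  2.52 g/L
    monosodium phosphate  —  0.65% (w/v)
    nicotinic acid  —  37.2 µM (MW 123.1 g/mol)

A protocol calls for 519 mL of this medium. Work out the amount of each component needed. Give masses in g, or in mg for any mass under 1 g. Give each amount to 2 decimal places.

Target volume = 519 mL = 0.519 L.
mannitol: 22.4 g/L × 0.519 L = 11.63 g
maltose: 2.52 g/L × 0.519 L = 1.31 g
monosodium phosphate: 0.65% w/v = 6.5 g/L → 6.5 × 0.519 L = 3.37 g
nicotinic acid: 37.2 µmol/L × 123.1 g/mol × 0.519 L ÷ 1000 = 2.38 mg

mannitol 11.63 g; maltose 1.31 g; monosodium phosphate 3.37 g; nicotinic acid 2.38 mg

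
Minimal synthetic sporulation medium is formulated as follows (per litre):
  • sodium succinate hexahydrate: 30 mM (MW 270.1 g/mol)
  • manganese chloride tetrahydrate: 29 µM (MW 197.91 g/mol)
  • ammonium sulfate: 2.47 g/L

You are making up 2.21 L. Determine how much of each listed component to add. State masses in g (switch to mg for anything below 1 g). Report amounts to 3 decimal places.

sodium succinate hexahydrate 17.908 g; manganese chloride tetrahydrate 12.684 mg; ammonium sulfate 5.459 g

Working volume: 2.21 L.
sodium succinate hexahydrate: 30 mmol/L × 270.1 g/mol × 2.21 L ÷ 1000 = 17.908 g
manganese chloride tetrahydrate: 29 µmol/L × 197.91 g/mol × 2.21 L ÷ 1000 = 12.684 mg
ammonium sulfate: 2.47 g/L × 2.21 L = 5.459 g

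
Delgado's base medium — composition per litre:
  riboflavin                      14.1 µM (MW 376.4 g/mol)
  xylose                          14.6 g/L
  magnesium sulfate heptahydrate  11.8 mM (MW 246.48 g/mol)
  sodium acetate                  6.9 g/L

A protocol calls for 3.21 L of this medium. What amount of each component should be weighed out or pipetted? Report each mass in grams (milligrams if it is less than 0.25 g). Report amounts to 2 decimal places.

riboflavin 17.04 mg; xylose 46.87 g; magnesium sulfate heptahydrate 9.34 g; sodium acetate 22.15 g

Scale factor relative to 1 L: 3.21.
riboflavin: 14.1 µmol/L × 376.4 g/mol × 3.21 L ÷ 1000 = 17.04 mg
xylose: 14.6 g/L × 3.21 L = 46.87 g
magnesium sulfate heptahydrate: 11.8 mmol/L × 246.48 g/mol × 3.21 L ÷ 1000 = 9.34 g
sodium acetate: 6.9 g/L × 3.21 L = 22.15 g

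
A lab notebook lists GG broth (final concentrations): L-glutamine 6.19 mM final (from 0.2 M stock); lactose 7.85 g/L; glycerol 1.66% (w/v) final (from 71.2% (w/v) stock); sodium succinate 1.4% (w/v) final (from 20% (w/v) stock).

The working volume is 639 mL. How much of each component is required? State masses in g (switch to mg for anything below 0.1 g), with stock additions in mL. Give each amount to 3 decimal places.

Working volume: 639 mL = 0.639 L.
L-glutamine: dilute stock: 6.19 mM × 639 mL ÷ 200 mM = 19.777 mL
lactose: 7.85 g/L × 0.639 L = 5.016 g
glycerol: dilute stock: 1.66% ÷ 71.2% × 639 mL = 14.898 mL
sodium succinate: V = C2·V2/C1 = 1.4% ÷ 20% × 639 mL = 44.730 mL

L-glutamine 19.777 mL; lactose 5.016 g; glycerol 14.898 mL; sodium succinate 44.730 mL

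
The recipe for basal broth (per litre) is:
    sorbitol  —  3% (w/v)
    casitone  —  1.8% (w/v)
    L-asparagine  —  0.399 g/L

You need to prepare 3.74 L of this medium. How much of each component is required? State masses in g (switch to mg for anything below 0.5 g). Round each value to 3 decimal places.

Working volume: 3.74 L.
sorbitol: 3% w/v = 30 g/L → 30 × 3.74 L = 112.200 g
casitone: 1.8% w/v = 18 g/L → 18 × 3.74 L = 67.320 g
L-asparagine: 0.399 g/L × 3.74 L = 1.492 g

sorbitol 112.200 g; casitone 67.320 g; L-asparagine 1.492 g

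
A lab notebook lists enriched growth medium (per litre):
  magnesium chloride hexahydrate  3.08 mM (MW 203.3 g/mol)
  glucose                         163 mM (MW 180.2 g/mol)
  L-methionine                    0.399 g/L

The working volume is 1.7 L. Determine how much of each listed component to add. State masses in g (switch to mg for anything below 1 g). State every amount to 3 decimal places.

Scale factor relative to 1 L: 1.7.
magnesium chloride hexahydrate: 3.08 mmol/L × 203.3 g/mol × 1.7 L ÷ 1000 = 1.064 g
glucose: 163 mmol/L × 180.2 g/mol × 1.7 L ÷ 1000 = 49.933 g
L-methionine: 0.399 g/L × 1.7 L = 0.6783 g = 678.300 mg

magnesium chloride hexahydrate 1.064 g; glucose 49.933 g; L-methionine 678.300 mg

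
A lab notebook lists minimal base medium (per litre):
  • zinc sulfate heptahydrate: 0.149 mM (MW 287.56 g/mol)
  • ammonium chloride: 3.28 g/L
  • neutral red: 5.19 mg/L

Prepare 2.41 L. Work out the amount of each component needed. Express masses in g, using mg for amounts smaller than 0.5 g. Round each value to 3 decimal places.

Working volume: 2.41 L.
zinc sulfate heptahydrate: 0.149 mmol/L × 287.56 mg/mmol × 2.41 L = 103.260 mg
ammonium chloride: 3.28 g/L × 2.41 L = 7.905 g
neutral red: 5.19 mg/L × 2.41 L = 12.508 mg

zinc sulfate heptahydrate 103.260 mg; ammonium chloride 7.905 g; neutral red 12.508 mg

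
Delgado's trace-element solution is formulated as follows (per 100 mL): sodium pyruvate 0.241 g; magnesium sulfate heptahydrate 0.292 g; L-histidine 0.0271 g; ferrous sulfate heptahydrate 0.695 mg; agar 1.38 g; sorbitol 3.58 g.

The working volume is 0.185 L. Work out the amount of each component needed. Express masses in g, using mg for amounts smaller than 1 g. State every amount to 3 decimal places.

sodium pyruvate 445.850 mg; magnesium sulfate heptahydrate 540.200 mg; L-histidine 50.135 mg; ferrous sulfate heptahydrate 1.286 mg; agar 2.553 g; sorbitol 6.623 g

Ratio of target to recipe volume: 185 / 100 = 1.85.
sodium pyruvate: 0.241 g × (185 mL / 100 mL) = 0.44585 g = 445.850 mg
magnesium sulfate heptahydrate: 0.292 g × (185 mL / 100 mL) = 0.5402 g = 540.200 mg
L-histidine: 0.0271 g × (185 mL / 100 mL) = 0.050135 g = 50.135 mg
ferrous sulfate heptahydrate: 0.695 mg × (185 mL / 100 mL) = 1.286 mg
agar: 1.38 g × (185 mL / 100 mL) = 2.553 g
sorbitol: 3.58 g × (185 mL / 100 mL) = 6.623 g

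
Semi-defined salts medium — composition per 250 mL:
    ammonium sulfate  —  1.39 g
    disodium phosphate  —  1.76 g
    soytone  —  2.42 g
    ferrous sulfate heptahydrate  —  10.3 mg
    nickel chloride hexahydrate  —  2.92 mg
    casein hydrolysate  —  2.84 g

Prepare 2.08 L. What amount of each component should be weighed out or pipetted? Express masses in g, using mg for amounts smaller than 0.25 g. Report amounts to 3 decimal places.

Ratio of target to recipe volume: 2080 / 250 = 8.32.
ammonium sulfate: 1.39 g × (2080 mL / 250 mL) = 11.565 g
disodium phosphate: 1.76 g × (2080 mL / 250 mL) = 14.643 g
soytone: 2.42 g × (2080 mL / 250 mL) = 20.134 g
ferrous sulfate heptahydrate: 10.3 mg × (2080 mL / 250 mL) = 85.696 mg
nickel chloride hexahydrate: 2.92 mg × (2080 mL / 250 mL) = 24.294 mg
casein hydrolysate: 2.84 g × (2080 mL / 250 mL) = 23.629 g

ammonium sulfate 11.565 g; disodium phosphate 14.643 g; soytone 20.134 g; ferrous sulfate heptahydrate 85.696 mg; nickel chloride hexahydrate 24.294 mg; casein hydrolysate 23.629 g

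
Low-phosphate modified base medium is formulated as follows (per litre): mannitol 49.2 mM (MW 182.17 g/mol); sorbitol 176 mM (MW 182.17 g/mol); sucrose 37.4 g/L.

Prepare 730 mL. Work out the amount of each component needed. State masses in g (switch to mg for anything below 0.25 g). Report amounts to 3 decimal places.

mannitol 6.543 g; sorbitol 23.405 g; sucrose 27.302 g

Working volume: 730 mL = 0.73 L.
mannitol: 49.2 mmol/L × 182.17 g/mol × 0.73 L ÷ 1000 = 6.543 g
sorbitol: 176 mmol/L × 182.17 g/mol × 0.73 L ÷ 1000 = 23.405 g
sucrose: 37.4 g/L × 0.73 L = 27.302 g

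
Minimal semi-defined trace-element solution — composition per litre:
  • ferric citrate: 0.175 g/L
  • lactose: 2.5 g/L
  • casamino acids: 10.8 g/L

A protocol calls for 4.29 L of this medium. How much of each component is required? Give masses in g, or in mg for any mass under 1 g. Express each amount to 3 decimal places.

ferric citrate 750.750 mg; lactose 10.725 g; casamino acids 46.332 g

Working volume: 4.29 L.
ferric citrate: 0.175 g/L × 4.29 L = 0.75075 g = 750.750 mg
lactose: 2.5 g/L × 4.29 L = 10.725 g
casamino acids: 10.8 g/L × 4.29 L = 46.332 g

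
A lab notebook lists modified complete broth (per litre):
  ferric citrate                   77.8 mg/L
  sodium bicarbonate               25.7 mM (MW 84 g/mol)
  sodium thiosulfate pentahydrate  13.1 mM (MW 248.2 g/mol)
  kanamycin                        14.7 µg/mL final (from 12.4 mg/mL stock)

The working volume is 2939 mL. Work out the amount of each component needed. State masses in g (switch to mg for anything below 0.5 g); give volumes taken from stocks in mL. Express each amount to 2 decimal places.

Working volume: 2939 mL = 2.939 L.
ferric citrate: 77.8 mg/L × 2.939 L = 228.65 mg
sodium bicarbonate: 25.7 mmol/L × 84 g/mol × 2.939 L ÷ 1000 = 6.34 g
sodium thiosulfate pentahydrate: 13.1 mmol/L × 248.2 g/mol × 2.939 L ÷ 1000 = 9.56 g
kanamycin: C1V1 = C2V2 → 14.7 µg/mL × 2939 mL ÷ 12400 µg/mL = 3.48 mL

ferric citrate 228.65 mg; sodium bicarbonate 6.34 g; sodium thiosulfate pentahydrate 9.56 g; kanamycin 3.48 mL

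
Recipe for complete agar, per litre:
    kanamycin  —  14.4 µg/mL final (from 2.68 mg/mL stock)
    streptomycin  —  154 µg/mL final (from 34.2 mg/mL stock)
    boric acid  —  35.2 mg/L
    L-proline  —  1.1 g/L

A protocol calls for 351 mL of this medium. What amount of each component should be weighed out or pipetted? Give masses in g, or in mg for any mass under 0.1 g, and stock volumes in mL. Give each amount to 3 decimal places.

kanamycin 1.886 mL; streptomycin 1.581 mL; boric acid 12.355 mg; L-proline 0.386 g

Scale factor relative to 1 L: 0.351.
kanamycin: V = C2·V2/C1 = 14.4 µg/mL × 351 mL ÷ 2680 µg/mL = 1.886 mL
streptomycin: dilute stock: 154 µg/mL × 351 mL ÷ 34200 µg/mL = 1.581 mL
boric acid: 35.2 mg/L × 0.351 L = 12.355 mg
L-proline: 1.1 g/L × 0.351 L = 0.386 g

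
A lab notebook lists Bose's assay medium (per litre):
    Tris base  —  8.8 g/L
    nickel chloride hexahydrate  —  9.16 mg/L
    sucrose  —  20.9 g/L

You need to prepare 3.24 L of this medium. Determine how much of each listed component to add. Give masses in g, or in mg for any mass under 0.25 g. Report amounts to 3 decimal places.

Scale factor relative to 1 L: 3.24.
Tris base: 8.8 g/L × 3.24 L = 28.512 g
nickel chloride hexahydrate: 9.16 mg/L × 3.24 L = 29.678 mg
sucrose: 20.9 g/L × 3.24 L = 67.716 g

Tris base 28.512 g; nickel chloride hexahydrate 29.678 mg; sucrose 67.716 g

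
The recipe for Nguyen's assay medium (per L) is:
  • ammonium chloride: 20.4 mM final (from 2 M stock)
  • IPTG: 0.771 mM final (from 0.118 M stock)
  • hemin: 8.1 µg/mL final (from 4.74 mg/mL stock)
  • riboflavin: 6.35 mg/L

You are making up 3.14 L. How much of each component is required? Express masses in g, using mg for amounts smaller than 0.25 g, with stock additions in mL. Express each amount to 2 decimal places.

ammonium chloride 32.03 mL; IPTG 20.52 mL; hemin 5.37 mL; riboflavin 19.94 mg

Working volume: 3.14 L.
ammonium chloride: C1V1 = C2V2 → 20.4 mM × 3140 mL ÷ 2000 mM = 32.03 mL
IPTG: V = C2·V2/C1 = 0.771 mM × 3140 mL ÷ 118 mM = 20.52 mL
hemin: V = C2·V2/C1 = 8.1 µg/mL × 3140 mL ÷ 4740 µg/mL = 5.37 mL
riboflavin: 6.35 mg/L × 3.14 L = 19.94 mg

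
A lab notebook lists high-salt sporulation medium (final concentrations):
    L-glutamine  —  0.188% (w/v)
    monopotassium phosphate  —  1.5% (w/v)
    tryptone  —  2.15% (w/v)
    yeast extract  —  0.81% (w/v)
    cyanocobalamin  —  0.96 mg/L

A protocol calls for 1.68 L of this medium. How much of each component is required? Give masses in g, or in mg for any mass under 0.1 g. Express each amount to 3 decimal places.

Scale factor relative to 1 L: 1.68.
L-glutamine: 0.188 g per 100 mL × 1680 mL ÷ 100 = 3.158 g
monopotassium phosphate: 1.5% w/v = 15 g/L → 15 × 1.68 L = 25.200 g
tryptone: 2.15 g per 100 mL × 1680 mL ÷ 100 = 36.120 g
yeast extract: 0.81 g per 100 mL × 1680 mL ÷ 100 = 13.608 g
cyanocobalamin: 0.96 mg/L × 1.68 L = 1.613 mg

L-glutamine 3.158 g; monopotassium phosphate 25.200 g; tryptone 36.120 g; yeast extract 13.608 g; cyanocobalamin 1.613 mg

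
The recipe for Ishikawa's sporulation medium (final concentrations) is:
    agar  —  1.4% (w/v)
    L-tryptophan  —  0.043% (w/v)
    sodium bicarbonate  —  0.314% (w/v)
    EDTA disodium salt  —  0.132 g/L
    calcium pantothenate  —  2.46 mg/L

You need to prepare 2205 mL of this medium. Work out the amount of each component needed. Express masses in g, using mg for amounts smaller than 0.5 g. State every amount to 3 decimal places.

Scale factor relative to 1 L: 2.205.
agar: 1.4% w/v = 14 g/L → 14 × 2.205 L = 30.870 g
L-tryptophan: 0.043 g per 100 mL × 2205 mL ÷ 100 = 0.948 g
sodium bicarbonate: 0.314 g per 100 mL × 2205 mL ÷ 100 = 6.924 g
EDTA disodium salt: 0.132 g/L × 2.205 L = 0.29106 g = 291.060 mg
calcium pantothenate: 2.46 mg/L × 2.205 L = 5.424 mg

agar 30.870 g; L-tryptophan 0.948 g; sodium bicarbonate 6.924 g; EDTA disodium salt 291.060 mg; calcium pantothenate 5.424 mg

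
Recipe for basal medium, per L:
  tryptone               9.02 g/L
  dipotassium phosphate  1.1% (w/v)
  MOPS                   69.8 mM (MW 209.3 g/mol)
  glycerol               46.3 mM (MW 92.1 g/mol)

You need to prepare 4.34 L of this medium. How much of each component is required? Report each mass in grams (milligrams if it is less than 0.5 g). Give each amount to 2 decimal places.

Scale factor relative to 1 L: 4.34.
tryptone: 9.02 g/L × 4.34 L = 39.15 g
dipotassium phosphate: 1.1% w/v = 11 g/L → 11 × 4.34 L = 47.74 g
MOPS: 69.8 mmol/L × 209.3 g/mol × 4.34 L ÷ 1000 = 63.40 g
glycerol: 46.3 mmol/L × 92.1 g/mol × 4.34 L ÷ 1000 = 18.51 g

tryptone 39.15 g; dipotassium phosphate 47.74 g; MOPS 63.40 g; glycerol 18.51 g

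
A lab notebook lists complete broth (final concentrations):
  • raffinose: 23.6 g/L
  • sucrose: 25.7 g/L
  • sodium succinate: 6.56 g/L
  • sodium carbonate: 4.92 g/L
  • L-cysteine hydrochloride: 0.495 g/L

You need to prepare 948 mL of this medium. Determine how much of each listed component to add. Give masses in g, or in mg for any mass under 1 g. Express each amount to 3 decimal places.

Working volume: 948 mL = 0.948 L.
raffinose: 23.6 g/L × 0.948 L = 22.373 g
sucrose: 25.7 g/L × 0.948 L = 24.364 g
sodium succinate: 6.56 g/L × 0.948 L = 6.219 g
sodium carbonate: 4.92 g/L × 0.948 L = 4.664 g
L-cysteine hydrochloride: 0.495 g/L × 0.948 L = 0.46926 g = 469.260 mg

raffinose 22.373 g; sucrose 24.364 g; sodium succinate 6.219 g; sodium carbonate 4.664 g; L-cysteine hydrochloride 469.260 mg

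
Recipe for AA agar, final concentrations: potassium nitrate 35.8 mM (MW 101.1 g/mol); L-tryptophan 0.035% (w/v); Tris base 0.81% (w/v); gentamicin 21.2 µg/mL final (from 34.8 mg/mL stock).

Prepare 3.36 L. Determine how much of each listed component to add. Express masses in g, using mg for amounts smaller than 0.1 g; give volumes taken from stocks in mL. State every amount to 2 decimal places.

potassium nitrate 12.16 g; L-tryptophan 1.18 g; Tris base 27.22 g; gentamicin 2.05 mL

Working volume: 3.36 L.
potassium nitrate: 35.8 mmol/L × 101.1 g/mol × 3.36 L ÷ 1000 = 12.16 g
L-tryptophan: 0.035 g per 100 mL × 3360 mL ÷ 100 = 1.18 g
Tris base: 0.81 g per 100 mL × 3360 mL ÷ 100 = 27.22 g
gentamicin: V = C2·V2/C1 = 21.2 µg/mL × 3360 mL ÷ 34800 µg/mL = 2.05 mL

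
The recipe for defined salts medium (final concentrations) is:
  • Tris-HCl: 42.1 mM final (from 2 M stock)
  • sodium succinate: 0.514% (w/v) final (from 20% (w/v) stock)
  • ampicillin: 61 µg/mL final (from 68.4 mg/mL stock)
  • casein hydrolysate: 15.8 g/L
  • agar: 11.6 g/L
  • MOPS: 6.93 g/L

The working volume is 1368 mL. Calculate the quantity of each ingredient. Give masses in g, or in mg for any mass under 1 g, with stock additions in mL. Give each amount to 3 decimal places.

Tris-HCl 28.796 mL; sodium succinate 35.158 mL; ampicillin 1.220 mL; casein hydrolysate 21.614 g; agar 15.869 g; MOPS 9.480 g

Target volume = 1368 mL = 1.368 L.
Tris-HCl: dilute stock: 42.1 mM × 1368 mL ÷ 2000 mM = 28.796 mL
sodium succinate: C1V1 = C2V2 → 0.514% ÷ 20% × 1368 mL = 35.158 mL
ampicillin: dilute stock: 61 µg/mL × 1368 mL ÷ 68400 µg/mL = 1.220 mL
casein hydrolysate: 15.8 g/L × 1.368 L = 21.614 g
agar: 11.6 g/L × 1.368 L = 15.869 g
MOPS: 6.93 g/L × 1.368 L = 9.480 g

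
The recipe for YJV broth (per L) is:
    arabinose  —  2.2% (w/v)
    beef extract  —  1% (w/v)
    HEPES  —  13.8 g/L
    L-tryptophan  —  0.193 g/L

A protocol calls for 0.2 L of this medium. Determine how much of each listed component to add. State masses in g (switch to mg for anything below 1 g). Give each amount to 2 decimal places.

arabinose 4.40 g; beef extract 2.00 g; HEPES 2.76 g; L-tryptophan 38.60 mg

Scale factor relative to 1 L: 0.2.
arabinose: 2.2 g per 100 mL × 200 mL ÷ 100 = 4.40 g
beef extract: 1% w/v = 10 g/L → 10 × 0.2 L = 2.00 g
HEPES: 13.8 g/L × 0.2 L = 2.76 g
L-tryptophan: 0.193 g/L × 0.2 L = 0.0386 g = 38.60 mg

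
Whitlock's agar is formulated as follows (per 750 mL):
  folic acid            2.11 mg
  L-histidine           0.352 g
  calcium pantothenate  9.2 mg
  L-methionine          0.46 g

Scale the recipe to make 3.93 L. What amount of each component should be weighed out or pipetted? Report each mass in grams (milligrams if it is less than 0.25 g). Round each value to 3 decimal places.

Ratio of target to recipe volume: 3930 / 750 = 5.24.
folic acid: 2.11 mg × (3930 mL / 750 mL) = 11.056 mg
L-histidine: 0.352 g × (3930 mL / 750 mL) = 1.844 g
calcium pantothenate: 9.2 mg × (3930 mL / 750 mL) = 48.208 mg
L-methionine: 0.46 g × (3930 mL / 750 mL) = 2.410 g

folic acid 11.056 mg; L-histidine 1.844 g; calcium pantothenate 48.208 mg; L-methionine 2.410 g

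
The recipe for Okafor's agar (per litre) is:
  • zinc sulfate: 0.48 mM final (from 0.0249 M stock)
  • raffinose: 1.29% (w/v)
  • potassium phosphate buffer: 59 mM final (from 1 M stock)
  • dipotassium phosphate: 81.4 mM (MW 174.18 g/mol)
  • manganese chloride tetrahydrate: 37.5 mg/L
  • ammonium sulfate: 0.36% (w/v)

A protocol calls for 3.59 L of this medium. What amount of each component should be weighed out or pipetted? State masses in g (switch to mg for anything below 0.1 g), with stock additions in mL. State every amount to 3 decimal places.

zinc sulfate 69.205 mL; raffinose 46.311 g; potassium phosphate buffer 211.810 mL; dipotassium phosphate 50.900 g; manganese chloride tetrahydrate 0.135 g; ammonium sulfate 12.924 g

Scale factor relative to 1 L: 3.59.
zinc sulfate: dilute stock: 0.48 mM × 3590 mL ÷ 24.9 mM = 69.205 mL
raffinose: 1.29 g per 100 mL × 3590 mL ÷ 100 = 46.311 g
potassium phosphate buffer: V = C2·V2/C1 = 59 mM × 3590 mL ÷ 1000 mM = 211.810 mL
dipotassium phosphate: 81.4 mmol/L × 174.18 g/mol × 3.59 L ÷ 1000 = 50.900 g
manganese chloride tetrahydrate: 37.5 mg/L × 3.59 L = 134.625 mg = 0.135 g
ammonium sulfate: 0.36% w/v = 3.6 g/L → 3.6 × 3.59 L = 12.924 g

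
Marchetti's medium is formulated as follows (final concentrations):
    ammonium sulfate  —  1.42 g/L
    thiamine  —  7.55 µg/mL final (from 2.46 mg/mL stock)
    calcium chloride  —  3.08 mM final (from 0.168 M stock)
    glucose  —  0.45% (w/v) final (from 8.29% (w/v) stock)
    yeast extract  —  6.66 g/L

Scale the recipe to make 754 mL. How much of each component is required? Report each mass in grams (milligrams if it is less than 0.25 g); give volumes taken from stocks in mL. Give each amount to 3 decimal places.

ammonium sulfate 1.071 g; thiamine 2.314 mL; calcium chloride 13.823 mL; glucose 40.929 mL; yeast extract 5.022 g

Scale factor relative to 1 L: 0.754.
ammonium sulfate: 1.42 g/L × 0.754 L = 1.071 g
thiamine: dilute stock: 7.55 µg/mL × 754 mL ÷ 2460 µg/mL = 2.314 mL
calcium chloride: dilute stock: 3.08 mM × 754 mL ÷ 168 mM = 13.823 mL
glucose: V = C2·V2/C1 = 0.45% ÷ 8.29% × 754 mL = 40.929 mL
yeast extract: 6.66 g/L × 0.754 L = 5.022 g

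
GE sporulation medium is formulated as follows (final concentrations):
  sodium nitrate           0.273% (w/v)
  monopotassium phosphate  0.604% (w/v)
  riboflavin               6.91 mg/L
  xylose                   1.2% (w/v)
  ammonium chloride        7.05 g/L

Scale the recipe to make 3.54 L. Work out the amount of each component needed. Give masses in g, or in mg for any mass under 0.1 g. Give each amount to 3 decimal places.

Scale factor relative to 1 L: 3.54.
sodium nitrate: 0.273 g per 100 mL × 3540 mL ÷ 100 = 9.664 g
monopotassium phosphate: 0.604% w/v = 6.04 g/L → 6.04 × 3.54 L = 21.382 g
riboflavin: 6.91 mg/L × 3.54 L = 24.461 mg
xylose: 1.2 g per 100 mL × 3540 mL ÷ 100 = 42.480 g
ammonium chloride: 7.05 g/L × 3.54 L = 24.957 g

sodium nitrate 9.664 g; monopotassium phosphate 21.382 g; riboflavin 24.461 mg; xylose 42.480 g; ammonium chloride 24.957 g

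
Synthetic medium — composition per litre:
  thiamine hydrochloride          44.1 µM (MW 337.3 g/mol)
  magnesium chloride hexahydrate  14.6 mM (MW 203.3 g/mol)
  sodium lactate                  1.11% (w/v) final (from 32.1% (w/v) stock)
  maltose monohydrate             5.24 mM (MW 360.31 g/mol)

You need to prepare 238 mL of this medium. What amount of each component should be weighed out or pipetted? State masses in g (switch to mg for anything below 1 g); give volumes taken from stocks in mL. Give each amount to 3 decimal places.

thiamine hydrochloride 3.540 mg; magnesium chloride hexahydrate 706.427 mg; sodium lactate 8.230 mL; maltose monohydrate 449.350 mg

Scale factor relative to 1 L: 0.238.
thiamine hydrochloride: 44.1 µmol/L × 337.3 g/mol × 0.238 L ÷ 1000 = 3.540 mg
magnesium chloride hexahydrate: 14.6 mmol/L × 203.3 mg/mmol × 0.238 L = 706.427 mg
sodium lactate: dilute stock: 1.11% ÷ 32.1% × 238 mL = 8.230 mL
maltose monohydrate: 5.24 mmol/L × 360.31 mg/mmol × 0.238 L = 449.350 mg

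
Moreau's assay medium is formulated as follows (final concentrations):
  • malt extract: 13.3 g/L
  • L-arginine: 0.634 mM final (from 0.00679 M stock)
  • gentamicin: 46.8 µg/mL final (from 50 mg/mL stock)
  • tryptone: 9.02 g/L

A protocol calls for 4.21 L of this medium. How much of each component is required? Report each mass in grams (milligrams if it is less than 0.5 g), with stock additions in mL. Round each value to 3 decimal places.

Scale factor relative to 1 L: 4.21.
malt extract: 13.3 g/L × 4.21 L = 55.993 g
L-arginine: dilute stock: 0.634 mM × 4210 mL ÷ 6.79 mM = 393.099 mL
gentamicin: C1V1 = C2V2 → 46.8 µg/mL × 4210 mL ÷ 50000 µg/mL = 3.941 mL
tryptone: 9.02 g/L × 4.21 L = 37.974 g

malt extract 55.993 g; L-arginine 393.099 mL; gentamicin 3.941 mL; tryptone 37.974 g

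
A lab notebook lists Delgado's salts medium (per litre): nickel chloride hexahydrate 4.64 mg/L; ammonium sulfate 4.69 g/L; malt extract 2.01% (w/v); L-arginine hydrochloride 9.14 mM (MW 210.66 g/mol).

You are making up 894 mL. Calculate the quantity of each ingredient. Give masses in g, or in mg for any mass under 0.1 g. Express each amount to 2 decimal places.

nickel chloride hexahydrate 4.15 mg; ammonium sulfate 4.19 g; malt extract 17.97 g; L-arginine hydrochloride 1.72 g

Target volume = 894 mL = 0.894 L.
nickel chloride hexahydrate: 4.64 mg/L × 0.894 L = 4.15 mg
ammonium sulfate: 4.69 g/L × 0.894 L = 4.19 g
malt extract: 2.01% w/v = 20.1 g/L → 20.1 × 0.894 L = 17.97 g
L-arginine hydrochloride: 9.14 mmol/L × 210.66 g/mol × 0.894 L ÷ 1000 = 1.72 g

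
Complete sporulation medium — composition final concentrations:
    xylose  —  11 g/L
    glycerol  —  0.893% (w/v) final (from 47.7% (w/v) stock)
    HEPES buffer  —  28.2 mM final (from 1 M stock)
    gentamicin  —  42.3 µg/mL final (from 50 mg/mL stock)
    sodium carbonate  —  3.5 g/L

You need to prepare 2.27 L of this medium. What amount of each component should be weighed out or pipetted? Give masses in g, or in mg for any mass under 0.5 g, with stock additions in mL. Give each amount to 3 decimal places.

Scale factor relative to 1 L: 2.27.
xylose: 11 g/L × 2.27 L = 24.970 g
glycerol: V = C2·V2/C1 = 0.893% ÷ 47.7% × 2270 mL = 42.497 mL
HEPES buffer: C1V1 = C2V2 → 28.2 mM × 2270 mL ÷ 1000 mM = 64.014 mL
gentamicin: V = C2·V2/C1 = 42.3 µg/mL × 2270 mL ÷ 50000 µg/mL = 1.920 mL
sodium carbonate: 3.5 g/L × 2.27 L = 7.945 g

xylose 24.970 g; glycerol 42.497 mL; HEPES buffer 64.014 mL; gentamicin 1.920 mL; sodium carbonate 7.945 g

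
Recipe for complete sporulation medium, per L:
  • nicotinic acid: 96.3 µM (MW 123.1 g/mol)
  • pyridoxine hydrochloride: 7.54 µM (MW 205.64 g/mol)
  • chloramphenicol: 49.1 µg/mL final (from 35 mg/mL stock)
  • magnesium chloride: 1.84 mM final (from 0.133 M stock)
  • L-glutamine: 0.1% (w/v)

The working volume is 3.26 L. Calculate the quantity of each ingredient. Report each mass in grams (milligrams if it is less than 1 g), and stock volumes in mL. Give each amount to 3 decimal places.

nicotinic acid 38.646 mg; pyridoxine hydrochloride 5.055 mg; chloramphenicol 4.573 mL; magnesium chloride 45.101 mL; L-glutamine 3.260 g

Working volume: 3.26 L.
nicotinic acid: 96.3 µmol/L × 123.1 g/mol × 3.26 L ÷ 1000 = 38.646 mg
pyridoxine hydrochloride: 7.54 µmol/L × 205.64 g/mol × 3.26 L ÷ 1000 = 5.055 mg
chloramphenicol: V = C2·V2/C1 = 49.1 µg/mL × 3260 mL ÷ 35000 µg/mL = 4.573 mL
magnesium chloride: V = C2·V2/C1 = 1.84 mM × 3260 mL ÷ 133 mM = 45.101 mL
L-glutamine: 0.1% w/v = 1 g/L → 1 × 3.26 L = 3.260 g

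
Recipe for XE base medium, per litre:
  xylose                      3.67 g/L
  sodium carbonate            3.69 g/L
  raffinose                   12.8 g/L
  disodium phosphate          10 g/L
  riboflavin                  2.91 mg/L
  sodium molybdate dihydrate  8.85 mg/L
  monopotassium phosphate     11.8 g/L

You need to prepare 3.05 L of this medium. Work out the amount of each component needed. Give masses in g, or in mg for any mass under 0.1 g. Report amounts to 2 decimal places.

xylose 11.19 g; sodium carbonate 11.25 g; raffinose 39.04 g; disodium phosphate 30.50 g; riboflavin 8.88 mg; sodium molybdate dihydrate 26.99 mg; monopotassium phosphate 35.99 g

Working volume: 3.05 L.
xylose: 3.67 g/L × 3.05 L = 11.19 g
sodium carbonate: 3.69 g/L × 3.05 L = 11.25 g
raffinose: 12.8 g/L × 3.05 L = 39.04 g
disodium phosphate: 10 g/L × 3.05 L = 30.50 g
riboflavin: 2.91 mg/L × 3.05 L = 8.88 mg
sodium molybdate dihydrate: 8.85 mg/L × 3.05 L = 26.99 mg
monopotassium phosphate: 11.8 g/L × 3.05 L = 35.99 g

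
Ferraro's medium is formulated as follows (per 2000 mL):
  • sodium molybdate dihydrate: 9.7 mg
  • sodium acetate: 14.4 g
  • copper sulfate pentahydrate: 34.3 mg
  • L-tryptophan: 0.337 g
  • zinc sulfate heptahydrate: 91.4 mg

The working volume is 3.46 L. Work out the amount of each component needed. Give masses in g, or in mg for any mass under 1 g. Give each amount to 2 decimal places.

Scale factor = 3460 mL / 2000 mL = 1.73.
sodium molybdate dihydrate: 9.7 mg × (3460 mL / 2000 mL) = 16.78 mg
sodium acetate: 14.4 g × (3460 mL / 2000 mL) = 24.91 g
copper sulfate pentahydrate: 34.3 mg × (3460 mL / 2000 mL) = 59.34 mg
L-tryptophan: 0.337 g × (3460 mL / 2000 mL) = 0.58301 g = 583.01 mg
zinc sulfate heptahydrate: 91.4 mg × (3460 mL / 2000 mL) = 158.12 mg

sodium molybdate dihydrate 16.78 mg; sodium acetate 24.91 g; copper sulfate pentahydrate 59.34 mg; L-tryptophan 583.01 mg; zinc sulfate heptahydrate 158.12 mg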